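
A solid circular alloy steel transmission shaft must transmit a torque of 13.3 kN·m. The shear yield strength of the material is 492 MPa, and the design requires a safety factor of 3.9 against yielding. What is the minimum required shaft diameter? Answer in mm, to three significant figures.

Allowable shear stress τ_allow = 492/3.9 = 126.2 MPa.
For a solid shaft τ = 16T/(πd³), so d³ = 16T/(π τ_allow) = 16×1.3300×10^7/(π×126.2) = 536900 mm³.
d = (536900)^(1/3) = 81.28 mm.

d = 81.3 mm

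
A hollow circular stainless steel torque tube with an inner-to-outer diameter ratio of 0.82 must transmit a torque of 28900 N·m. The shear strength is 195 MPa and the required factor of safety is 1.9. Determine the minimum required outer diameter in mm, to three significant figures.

d_o = 138 mm

τ_allow = 195/1.9 = 102.6 MPa.
For a hollow shaft τ = 16T/[πd_o³(1−k⁴)] with k = 0.82, so 1−k⁴ = 0.5479.
d_o³ = 16T/[π τ_allow (1−k⁴)] = 16×2.8900×10^7/(π×102.6×0.5479) = 2.618×10^6 mm³.
d_o = 137.8 mm.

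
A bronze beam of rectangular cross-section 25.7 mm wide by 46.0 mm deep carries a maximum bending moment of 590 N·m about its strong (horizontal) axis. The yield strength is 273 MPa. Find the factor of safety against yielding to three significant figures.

n = 4.19

Section modulus S = bh²/6 = 25.7×46.0²/6 = 9064 mm³.
σ = M/S = 590000/9064 = 65.10 MPa.
n = 273/65.10 = 4.194.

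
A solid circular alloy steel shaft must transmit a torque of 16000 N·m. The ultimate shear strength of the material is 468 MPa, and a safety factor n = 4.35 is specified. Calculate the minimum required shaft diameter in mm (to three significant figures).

Allowable shear stress τ_allow = 468/4.35 = 107.6 MPa.
For a solid shaft τ = 16T/(πd³), so d³ = 16T/(π τ_allow) = 16×1.6000×10^7/(π×107.6) = 757400 mm³.
d = (757400)^(1/3) = 91.15 mm.

d = 91.2 mm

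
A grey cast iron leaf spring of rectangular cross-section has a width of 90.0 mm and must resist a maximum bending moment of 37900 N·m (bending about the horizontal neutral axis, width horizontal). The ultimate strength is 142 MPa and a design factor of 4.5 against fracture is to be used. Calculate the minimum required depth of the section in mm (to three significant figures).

σ_allow = 142/4.5 = 31.56 MPa.
For a rectangular section σ = 6M/(bh²), so h² = 6M/(b σ_allow) = 6×3.7900×10^7/(90.0×31.56) = 80070 mm².
h = 283.0 mm.

h = 283 mm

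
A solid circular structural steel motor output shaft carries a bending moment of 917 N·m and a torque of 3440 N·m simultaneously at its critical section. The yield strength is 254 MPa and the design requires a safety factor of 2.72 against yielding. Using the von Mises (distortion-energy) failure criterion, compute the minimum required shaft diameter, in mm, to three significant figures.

d = 69.8 mm

σ_allow = σ_y/n = 254/2.72 = 93.38 MPa.
For a solid shaft σ_b = 32M/(πd³) and τ = 16T/(πd³), so the von Mises stress is σ' = (16/πd³)·√(4M²+3T²).
√(4M²+3T²) = √(4×(917000)² + 3×(3.440×10^6)²) = 6.234×10^6 N·mm.
d³ = 16×6.234×10^6/(π×93.38) = 340000 mm³.
d = 69.80 mm.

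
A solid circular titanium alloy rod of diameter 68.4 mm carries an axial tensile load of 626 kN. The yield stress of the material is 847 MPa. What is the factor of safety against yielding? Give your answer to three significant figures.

n = 4.97

A = πd²/4 = 3675 mm².
σ = F/A = 626000/3675 = 170.4 MPa.
n = 847/170.4 = 4.972.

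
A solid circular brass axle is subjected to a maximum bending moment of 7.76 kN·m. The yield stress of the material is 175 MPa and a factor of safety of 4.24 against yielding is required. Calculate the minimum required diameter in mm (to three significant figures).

d = 124 mm

σ_allow = 175/4.24 = 41.27 MPa.
For a solid circular section σ = 32M/(πd³), so d³ = 32M/(π σ_allow) = 32×7760000/(π×41.27) = 1.915×10^6 mm³.
d = 124.2 mm.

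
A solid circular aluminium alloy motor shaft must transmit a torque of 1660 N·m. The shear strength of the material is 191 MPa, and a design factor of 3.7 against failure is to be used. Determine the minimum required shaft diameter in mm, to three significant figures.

Allowable shear stress τ_allow = 191/3.7 = 51.62 MPa.
For a solid shaft τ = 16T/(πd³), so d³ = 16T/(π τ_allow) = 16×1660000/(π×51.62) = 163800 mm³.
d = (163800)^(1/3) = 54.71 mm.

d = 54.7 mm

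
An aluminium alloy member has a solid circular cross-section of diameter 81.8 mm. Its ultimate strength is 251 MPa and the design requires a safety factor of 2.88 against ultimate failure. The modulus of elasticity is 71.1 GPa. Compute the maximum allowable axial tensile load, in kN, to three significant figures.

σ_allow = 251/2.88 = 87.15 MPa.
A = πd²/4 = π×81.8²/4 = 5255 mm².
F_allow = σ_allow × A = 87.15×5255 = 458000 N.

F_allow = 458 kN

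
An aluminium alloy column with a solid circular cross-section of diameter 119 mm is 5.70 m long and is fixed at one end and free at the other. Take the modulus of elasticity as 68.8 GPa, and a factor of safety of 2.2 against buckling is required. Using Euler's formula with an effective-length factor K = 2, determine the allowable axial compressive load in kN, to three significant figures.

I = πd⁴/64 = π×119⁴/64 = 9.844×10^6 mm⁴.
Effective length L_e = KL = 2×5.70 m = 11400 mm.
Euler critical load P_cr = π²EI/L_e² = π²×68800×9.844×10^6/11400² = 51430 N.
P_allow = P_cr/n = 51430/2.2 = 23380 N.

P_allow = 23.4 kN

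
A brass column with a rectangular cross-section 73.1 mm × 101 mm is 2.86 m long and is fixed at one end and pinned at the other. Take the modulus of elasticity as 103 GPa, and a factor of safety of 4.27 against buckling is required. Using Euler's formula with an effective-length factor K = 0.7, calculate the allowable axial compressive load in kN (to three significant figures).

P_allow = 195 kN

Buckling occurs about the weak axis: I_min = h·b³/12 = 101×73.1³/12 = 3.288×10^6 mm⁴ (b = 73.1 mm is the smaller dimension).
Effective length L_e = KL = 0.7×2.86 m = 2002 mm.
Euler critical load P_cr = π²EI/L_e² = π²×103000×3.288×10^6/2002² = 833900 N.
P_allow = P_cr/n = 833900/4.27 = 195300 N.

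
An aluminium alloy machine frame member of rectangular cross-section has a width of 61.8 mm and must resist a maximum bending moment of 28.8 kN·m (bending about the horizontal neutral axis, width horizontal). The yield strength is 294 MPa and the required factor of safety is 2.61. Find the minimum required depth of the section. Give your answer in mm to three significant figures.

h = 158 mm

σ_allow = 294/2.61 = 112.6 MPa.
For a rectangular section σ = 6M/(bh²), so h² = 6M/(b σ_allow) = 6×2.8800×10^7/(61.8×112.6) = 24820 mm².
h = 157.6 mm.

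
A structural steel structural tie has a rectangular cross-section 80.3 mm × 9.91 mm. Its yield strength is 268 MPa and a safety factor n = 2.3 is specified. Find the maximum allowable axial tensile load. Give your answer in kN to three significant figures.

F_allow = 92.7 kN

σ_allow = 268/2.3 = 116.5 MPa.
A = 80.3×9.91 = 795.8 mm².
F_allow = σ_allow × A = 116.5×795.8 = 92720 N.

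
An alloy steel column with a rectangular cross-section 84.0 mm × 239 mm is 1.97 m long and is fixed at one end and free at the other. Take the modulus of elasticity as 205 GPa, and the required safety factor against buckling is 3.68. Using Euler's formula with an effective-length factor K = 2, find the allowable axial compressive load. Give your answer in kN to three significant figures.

P_allow = 418 kN

Buckling occurs about the weak axis: I_min = h·b³/12 = 239×84.0³/12 = 1.180×10^7 mm⁴ (b = 84.0 mm is the smaller dimension).
Effective length L_e = KL = 2×1.97 m = 3940 mm.
Euler critical load P_cr = π²EI/L_e² = π²×205000×1.180×10^7/3940² = 1.539×10^6 N.
P_allow = P_cr/n = 1.539×10^6/3.68 = 418100 N.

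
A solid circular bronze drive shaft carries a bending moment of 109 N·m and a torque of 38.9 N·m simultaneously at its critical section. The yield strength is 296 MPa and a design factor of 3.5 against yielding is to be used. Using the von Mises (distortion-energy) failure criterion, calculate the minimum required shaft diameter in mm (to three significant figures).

σ_allow = σ_y/n = 296/3.5 = 84.57 MPa.
For a solid shaft σ_b = 32M/(πd³) and τ = 16T/(πd³), so the von Mises stress is σ' = (16/πd³)·√(4M²+3T²).
√(4M²+3T²) = √(4×(109000)² + 3×(38900)²) = 228200 N·mm.
d³ = 16×228200/(π×84.57) = 13740 mm³.
d = 23.95 mm.

d = 24.0 mm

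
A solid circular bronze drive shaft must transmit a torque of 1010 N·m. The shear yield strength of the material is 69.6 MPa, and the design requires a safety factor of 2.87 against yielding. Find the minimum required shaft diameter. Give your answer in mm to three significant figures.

d = 59.6 mm

Allowable shear stress τ_allow = 69.6/2.87 = 24.25 MPa.
For a solid shaft τ = 16T/(πd³), so d³ = 16T/(π τ_allow) = 16×1010000/(π×24.25) = 212100 mm³.
d = (212100)^(1/3) = 59.64 mm.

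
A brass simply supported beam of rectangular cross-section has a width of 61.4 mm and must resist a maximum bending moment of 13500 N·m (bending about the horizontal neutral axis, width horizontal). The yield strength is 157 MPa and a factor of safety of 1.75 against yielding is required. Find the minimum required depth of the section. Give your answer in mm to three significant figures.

σ_allow = 157/1.75 = 89.71 MPa.
For a rectangular section σ = 6M/(bh²), so h² = 6M/(b σ_allow) = 6×1.3500×10^7/(61.4×89.71) = 14700 mm².
h = 121.3 mm.

h = 121 mm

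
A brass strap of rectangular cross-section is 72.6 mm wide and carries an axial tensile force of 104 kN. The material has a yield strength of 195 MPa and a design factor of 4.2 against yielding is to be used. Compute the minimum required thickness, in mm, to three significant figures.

σ_allow = 195/4.2 = 46.43 MPa.
Required area A = F/σ_allow = 104000/46.43 = 2240 mm².
t = A/w = 2240/72.6 = 30.85 mm.

t = 30.9 mm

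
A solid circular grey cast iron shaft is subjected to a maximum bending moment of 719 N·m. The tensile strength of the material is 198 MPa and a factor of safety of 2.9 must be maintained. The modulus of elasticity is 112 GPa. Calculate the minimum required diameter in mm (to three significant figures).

σ_allow = 198/2.9 = 68.28 MPa.
For a solid circular section σ = 32M/(πd³), so d³ = 32M/(π σ_allow) = 32×719000/(π×68.28) = 107300 mm³.
d = 47.51 mm.

d = 47.5 mm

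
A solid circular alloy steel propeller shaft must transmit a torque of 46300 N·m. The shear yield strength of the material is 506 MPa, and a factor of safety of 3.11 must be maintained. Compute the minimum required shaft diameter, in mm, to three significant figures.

d = 113 mm

Allowable shear stress τ_allow = 506/3.11 = 162.7 MPa.
For a solid shaft τ = 16T/(πd³), so d³ = 16T/(π τ_allow) = 16×4.6300×10^7/(π×162.7) = 1.449×10^6 mm³.
d = (1.449×10^6)^(1/3) = 113.2 mm.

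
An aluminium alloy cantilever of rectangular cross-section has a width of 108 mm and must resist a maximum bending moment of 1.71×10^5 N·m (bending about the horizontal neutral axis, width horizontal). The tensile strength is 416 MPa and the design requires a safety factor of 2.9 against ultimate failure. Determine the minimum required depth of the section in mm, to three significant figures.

h = 257 mm

σ_allow = 416/2.9 = 143.4 MPa.
For a rectangular section σ = 6M/(bh²), so h² = 6M/(b σ_allow) = 6×1.7100×10^8/(108×143.4) = 66230 mm².
h = 257.3 mm.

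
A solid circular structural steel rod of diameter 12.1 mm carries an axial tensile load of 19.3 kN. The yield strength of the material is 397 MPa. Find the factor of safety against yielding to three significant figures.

n = 2.37

A = πd²/4 = 115.0 mm².
σ = F/A = 19300/115.0 = 167.8 MPa.
n = 397/167.8 = 2.365.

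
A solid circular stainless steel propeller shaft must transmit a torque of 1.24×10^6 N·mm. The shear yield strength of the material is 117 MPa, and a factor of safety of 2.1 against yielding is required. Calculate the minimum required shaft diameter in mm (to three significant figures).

Allowable shear stress τ_allow = 117/2.1 = 55.71 MPa.
For a solid shaft τ = 16T/(πd³), so d³ = 16T/(π τ_allow) = 16×1240000/(π×55.71) = 113400 mm³.
d = (113400)^(1/3) = 48.40 mm.

d = 48.4 mm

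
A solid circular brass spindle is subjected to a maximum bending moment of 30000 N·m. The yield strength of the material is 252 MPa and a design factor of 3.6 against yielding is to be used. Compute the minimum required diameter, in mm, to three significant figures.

σ_allow = 252/3.6 = 70.00 MPa.
For a solid circular section σ = 32M/(πd³), so d³ = 32M/(π σ_allow) = 32×3.0000×10^7/(π×70.00) = 4.365×10^6 mm³.
d = 163.4 mm.

d = 163 mm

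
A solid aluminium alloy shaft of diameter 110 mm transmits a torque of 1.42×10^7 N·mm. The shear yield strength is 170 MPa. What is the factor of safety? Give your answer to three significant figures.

τ = 16T/(πd³) = 16×1.4200×10^7/(π×110³) = 54.34 MPa.
n = τ_limit/τ = 170/54.34 = 3.129.

n = 3.13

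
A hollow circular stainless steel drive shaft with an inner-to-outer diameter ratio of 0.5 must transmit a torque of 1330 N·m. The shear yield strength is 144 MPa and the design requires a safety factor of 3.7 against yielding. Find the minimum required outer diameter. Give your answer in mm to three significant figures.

τ_allow = 144/3.7 = 38.92 MPa.
For a hollow shaft τ = 16T/[πd_o³(1−k⁴)] with k = 0.5, so 1−k⁴ = 0.9375.
d_o³ = 16T/[π τ_allow (1−k⁴)] = 16×1330000/(π×38.92×0.9375) = 185600 mm³.
d_o = 57.05 mm.

d_o = 57.0 mm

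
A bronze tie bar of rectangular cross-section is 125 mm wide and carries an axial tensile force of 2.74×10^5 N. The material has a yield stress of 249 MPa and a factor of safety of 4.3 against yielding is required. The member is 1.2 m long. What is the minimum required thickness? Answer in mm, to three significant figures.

t = 37.9 mm

σ_allow = 249/4.3 = 57.91 MPa.
Required area A = F/σ_allow = 274000/57.91 = 4732 mm².
t = A/w = 4732/125 = 37.85 mm.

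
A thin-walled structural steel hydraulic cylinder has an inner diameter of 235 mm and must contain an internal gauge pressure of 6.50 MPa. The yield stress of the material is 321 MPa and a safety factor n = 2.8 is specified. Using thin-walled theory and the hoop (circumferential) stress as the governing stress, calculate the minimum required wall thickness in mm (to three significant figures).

t = 6.66 mm

σ_allow = 321/2.8 = 114.6 MPa.
Hoop stress σ_h = pD/(2t), so t = pD/(2σ_allow) = 6.50×235/(2×114.6) = 6.662 mm.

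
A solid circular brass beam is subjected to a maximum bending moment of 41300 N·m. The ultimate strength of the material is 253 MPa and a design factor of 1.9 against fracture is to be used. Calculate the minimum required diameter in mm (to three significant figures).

d = 147 mm

σ_allow = 253/1.9 = 133.2 MPa.
For a solid circular section σ = 32M/(πd³), so d³ = 32M/(π σ_allow) = 32×4.1300×10^7/(π×133.2) = 3.159×10^6 mm³.
d = 146.7 mm.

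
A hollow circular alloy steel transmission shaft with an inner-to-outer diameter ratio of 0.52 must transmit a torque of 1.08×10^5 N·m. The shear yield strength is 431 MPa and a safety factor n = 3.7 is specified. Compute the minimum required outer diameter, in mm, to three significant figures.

d_o = 172 mm

τ_allow = 431/3.7 = 116.5 MPa.
For a hollow shaft τ = 16T/[πd_o³(1−k⁴)] with k = 0.52, so 1−k⁴ = 0.9269.
d_o³ = 16T/[π τ_allow (1−k⁴)] = 16×1.0800×10^8/(π×116.5×0.9269) = 5.094×10^6 mm³.
d_o = 172.1 mm.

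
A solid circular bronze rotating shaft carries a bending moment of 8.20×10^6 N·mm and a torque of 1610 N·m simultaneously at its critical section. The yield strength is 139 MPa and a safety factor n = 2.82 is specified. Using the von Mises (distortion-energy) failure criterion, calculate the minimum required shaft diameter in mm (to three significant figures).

d = 120 mm

σ_allow = σ_y/n = 139/2.82 = 49.29 MPa.
For a solid shaft σ_b = 32M/(πd³) and τ = 16T/(πd³), so the von Mises stress is σ' = (16/πd³)·√(4M²+3T²).
√(4M²+3T²) = √(4×(8.200×10^6)² + 3×(1.610×10^6)²) = 1.664×10^7 N·mm.
d³ = 16×1.664×10^7/(π×49.29) = 1.719×10^6 mm³.
d = 119.8 mm.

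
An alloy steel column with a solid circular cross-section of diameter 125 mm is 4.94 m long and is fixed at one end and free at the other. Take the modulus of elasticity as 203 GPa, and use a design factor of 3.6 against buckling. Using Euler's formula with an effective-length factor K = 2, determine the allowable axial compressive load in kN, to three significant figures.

P_allow = 68.3 kN

I = πd⁴/64 = π×125⁴/64 = 1.198×10^7 mm⁴.
Effective length L_e = KL = 2×4.94 m = 9880 mm.
Euler critical load P_cr = π²EI/L_e² = π²×203000×1.198×10^7/9880² = 246000 N.
P_allow = P_cr/n = 246000/3.6 = 68330 N.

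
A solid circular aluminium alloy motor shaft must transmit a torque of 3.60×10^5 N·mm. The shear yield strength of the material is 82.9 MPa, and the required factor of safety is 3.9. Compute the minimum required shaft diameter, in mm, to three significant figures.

d = 44.2 mm

Allowable shear stress τ_allow = 82.9/3.9 = 21.26 MPa.
For a solid shaft τ = 16T/(πd³), so d³ = 16T/(π τ_allow) = 16×360000/(π×21.26) = 86250 mm³.
d = (86250)^(1/3) = 44.18 mm.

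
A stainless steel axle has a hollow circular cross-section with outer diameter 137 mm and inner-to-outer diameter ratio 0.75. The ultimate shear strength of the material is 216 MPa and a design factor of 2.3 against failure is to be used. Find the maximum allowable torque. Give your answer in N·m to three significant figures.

T_allow = 32400 N·m

τ_allow = 216/2.3 = 93.91 MPa.
For a hollow shaft T_allow = τ_allow·πd_o³(1−k⁴)/16 with 1−k⁴ = 0.6836, so πd_o³(1−k⁴)/16 = 345100 mm³.
T_allow = 93.91×345100 = 3.241×10^7 N·mm = 32410 N·m.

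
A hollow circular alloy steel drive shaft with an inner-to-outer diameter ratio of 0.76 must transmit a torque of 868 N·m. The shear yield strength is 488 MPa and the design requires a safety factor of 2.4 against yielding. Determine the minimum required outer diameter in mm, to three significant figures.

d_o = 32.0 mm

τ_allow = 488/2.4 = 203.3 MPa.
For a hollow shaft τ = 16T/[πd_o³(1−k⁴)] with k = 0.76, so 1−k⁴ = 0.6664.
d_o³ = 16T/[π τ_allow (1−k⁴)] = 16×868000/(π×203.3×0.6664) = 32630 mm³.
d_o = 31.95 mm.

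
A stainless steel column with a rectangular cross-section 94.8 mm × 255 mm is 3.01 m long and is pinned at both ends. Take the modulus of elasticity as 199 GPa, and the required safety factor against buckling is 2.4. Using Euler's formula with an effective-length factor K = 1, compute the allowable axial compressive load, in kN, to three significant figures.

P_allow = 1640 kN

Buckling occurs about the weak axis: I_min = h·b³/12 = 255×94.8³/12 = 1.810×10^7 mm⁴ (b = 94.8 mm is the smaller dimension).
Effective length L_e = KL = 1×3.01 m = 3010 mm.
Euler critical load P_cr = π²EI/L_e² = π²×199000×1.810×10^7/3010² = 3.925×10^6 N.
P_allow = P_cr/n = 3.925×10^6/2.4 = 1.635×10^6 N.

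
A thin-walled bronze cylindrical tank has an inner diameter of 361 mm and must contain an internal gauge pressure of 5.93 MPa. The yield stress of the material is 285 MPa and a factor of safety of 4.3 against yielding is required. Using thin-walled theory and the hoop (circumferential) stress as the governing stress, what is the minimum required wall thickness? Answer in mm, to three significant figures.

σ_allow = 285/4.3 = 66.28 MPa.
Hoop stress σ_h = pD/(2t), so t = pD/(2σ_allow) = 5.93×361/(2×66.28) = 16.15 mm.

t = 16.1 mm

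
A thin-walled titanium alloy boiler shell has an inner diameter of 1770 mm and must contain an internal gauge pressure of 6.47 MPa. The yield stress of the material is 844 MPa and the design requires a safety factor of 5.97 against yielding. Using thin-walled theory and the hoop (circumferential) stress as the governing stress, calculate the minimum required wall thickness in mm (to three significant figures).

t = 40.5 mm

σ_allow = 844/5.97 = 141.4 MPa.
Hoop stress σ_h = pD/(2t), so t = pD/(2σ_allow) = 6.47×1770/(2×141.4) = 40.50 mm.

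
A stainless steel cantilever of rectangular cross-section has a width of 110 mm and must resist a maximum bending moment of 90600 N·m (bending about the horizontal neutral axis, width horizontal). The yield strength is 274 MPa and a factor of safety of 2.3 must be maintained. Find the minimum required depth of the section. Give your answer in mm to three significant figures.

σ_allow = 274/2.3 = 119.1 MPa.
For a rectangular section σ = 6M/(bh²), so h² = 6M/(b σ_allow) = 6×9.0600×10^7/(110×119.1) = 41480 mm².
h = 203.7 mm.

h = 204 mm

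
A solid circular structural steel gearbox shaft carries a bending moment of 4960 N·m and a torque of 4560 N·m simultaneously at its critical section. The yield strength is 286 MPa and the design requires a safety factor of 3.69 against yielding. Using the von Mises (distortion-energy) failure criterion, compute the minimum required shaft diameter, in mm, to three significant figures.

σ_allow = σ_y/n = 286/3.69 = 77.51 MPa.
For a solid shaft σ_b = 32M/(πd³) and τ = 16T/(πd³), so the von Mises stress is σ' = (16/πd³)·√(4M²+3T²).
√(4M²+3T²) = √(4×(4.960×10^6)² + 3×(4.560×10^6)²) = 1.268×10^7 N·mm.
d³ = 16×1.268×10^7/(π×77.51) = 833200 mm³.
d = 94.10 mm.

d = 94.1 mm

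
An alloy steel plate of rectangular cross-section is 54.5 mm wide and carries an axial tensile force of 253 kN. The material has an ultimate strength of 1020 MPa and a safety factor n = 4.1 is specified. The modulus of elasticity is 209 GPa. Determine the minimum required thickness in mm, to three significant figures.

σ_allow = 1020/4.1 = 248.8 MPa.
Required area A = F/σ_allow = 253000/248.8 = 1017 mm².
t = A/w = 1017/54.5 = 18.66 mm.

t = 18.7 mm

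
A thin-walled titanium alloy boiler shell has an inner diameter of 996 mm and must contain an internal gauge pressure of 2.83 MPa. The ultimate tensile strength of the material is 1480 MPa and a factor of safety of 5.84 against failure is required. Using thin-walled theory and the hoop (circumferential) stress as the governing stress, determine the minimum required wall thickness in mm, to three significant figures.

t = 5.56 mm

σ_allow = 1480/5.84 = 253.4 MPa.
Hoop stress σ_h = pD/(2t), so t = pD/(2σ_allow) = 2.83×996/(2×253.4) = 5.561 mm.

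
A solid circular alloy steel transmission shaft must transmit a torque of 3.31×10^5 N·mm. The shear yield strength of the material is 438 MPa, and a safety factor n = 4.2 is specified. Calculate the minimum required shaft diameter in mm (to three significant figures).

Allowable shear stress τ_allow = 438/4.2 = 104.3 MPa.
For a solid shaft τ = 16T/(πd³), so d³ = 16T/(π τ_allow) = 16×331000/(π×104.3) = 16160 mm³.
d = (16160)^(1/3) = 25.28 mm.

d = 25.3 mm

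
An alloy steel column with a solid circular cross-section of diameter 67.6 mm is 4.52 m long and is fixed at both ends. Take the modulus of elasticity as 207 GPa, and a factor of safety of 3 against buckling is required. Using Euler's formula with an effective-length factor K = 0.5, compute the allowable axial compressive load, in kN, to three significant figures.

P_allow = 137 kN

I = πd⁴/64 = π×67.6⁴/64 = 1.025×10^6 mm⁴.
Effective length L_e = KL = 0.5×4.52 m = 2260 mm.
Euler critical load P_cr = π²EI/L_e² = π²×207000×1.025×10^6/2260² = 410000 N.
P_allow = P_cr/n = 410000/3 = 136700 N.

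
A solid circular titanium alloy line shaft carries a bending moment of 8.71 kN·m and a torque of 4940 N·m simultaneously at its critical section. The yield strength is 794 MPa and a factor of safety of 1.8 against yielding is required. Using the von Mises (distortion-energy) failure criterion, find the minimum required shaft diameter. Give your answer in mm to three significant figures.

d = 60.7 mm

σ_allow = σ_y/n = 794/1.8 = 441.1 MPa.
For a solid shaft σ_b = 32M/(πd³) and τ = 16T/(πd³), so the von Mises stress is σ' = (16/πd³)·√(4M²+3T²).
√(4M²+3T²) = √(4×(8.710×10^6)² + 3×(4.940×10^6)²) = 1.941×10^7 N·mm.
d³ = 16×1.941×10^7/(π×441.1) = 224100 mm³.
d = 60.74 mm.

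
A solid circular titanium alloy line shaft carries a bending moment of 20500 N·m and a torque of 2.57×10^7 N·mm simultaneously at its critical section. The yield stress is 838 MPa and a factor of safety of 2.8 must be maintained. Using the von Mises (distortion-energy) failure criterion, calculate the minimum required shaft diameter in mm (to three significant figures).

d = 101 mm

σ_allow = σ_y/n = 838/2.8 = 299.3 MPa.
For a solid shaft σ_b = 32M/(πd³) and τ = 16T/(πd³), so the von Mises stress is σ' = (16/πd³)·√(4M²+3T²).
√(4M²+3T²) = √(4×(2.050×10^7)² + 3×(2.570×10^7)²) = 6.052×10^7 N·mm.
d³ = 16×6.052×10^7/(π×299.3) = 1.030×10^6 mm³.
d = 101.0 mm.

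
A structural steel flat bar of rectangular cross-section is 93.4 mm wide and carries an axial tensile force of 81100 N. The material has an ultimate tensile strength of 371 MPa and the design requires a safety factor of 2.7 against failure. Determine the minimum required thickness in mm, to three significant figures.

σ_allow = 371/2.7 = 137.4 MPa.
Required area A = F/σ_allow = 81100/137.4 = 590.2 mm².
t = A/w = 590.2/93.4 = 6.319 mm.

t = 6.32 mm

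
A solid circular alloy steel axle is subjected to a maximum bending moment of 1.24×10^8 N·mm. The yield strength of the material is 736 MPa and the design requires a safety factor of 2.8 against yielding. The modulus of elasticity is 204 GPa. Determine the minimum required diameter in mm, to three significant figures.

σ_allow = 736/2.8 = 262.9 MPa.
For a solid circular section σ = 32M/(πd³), so d³ = 32M/(π σ_allow) = 32×1.2400×10^8/(π×262.9) = 4.805×10^6 mm³.
d = 168.7 mm.

d = 169 mm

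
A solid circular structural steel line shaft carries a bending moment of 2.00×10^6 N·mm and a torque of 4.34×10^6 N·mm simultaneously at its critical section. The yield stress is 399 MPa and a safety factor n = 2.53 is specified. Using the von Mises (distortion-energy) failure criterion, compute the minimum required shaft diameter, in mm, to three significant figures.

d = 65.0 mm

σ_allow = σ_y/n = 399/2.53 = 157.7 MPa.
For a solid shaft σ_b = 32M/(πd³) and τ = 16T/(πd³), so the von Mises stress is σ' = (16/πd³)·√(4M²+3T²).
√(4M²+3T²) = √(4×(2.000×10^6)² + 3×(4.340×10^6)²) = 8.515×10^6 N·mm.
d³ = 16×8.515×10^6/(π×157.7) = 275000 mm³.
d = 65.03 mm.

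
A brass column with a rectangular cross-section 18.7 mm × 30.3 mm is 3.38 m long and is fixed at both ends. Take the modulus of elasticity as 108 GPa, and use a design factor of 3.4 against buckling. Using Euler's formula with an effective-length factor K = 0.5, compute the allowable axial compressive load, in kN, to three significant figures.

P_allow = 1.81 kN

Buckling occurs about the weak axis: I_min = h·b³/12 = 30.3×18.7³/12 = 16510 mm⁴ (b = 18.7 mm is the smaller dimension).
Effective length L_e = KL = 0.5×3.38 m = 1690 mm.
Euler critical load P_cr = π²EI/L_e² = π²×108000×16510/1690² = 6162 N.
P_allow = P_cr/n = 6162/3.4 = 1812 N.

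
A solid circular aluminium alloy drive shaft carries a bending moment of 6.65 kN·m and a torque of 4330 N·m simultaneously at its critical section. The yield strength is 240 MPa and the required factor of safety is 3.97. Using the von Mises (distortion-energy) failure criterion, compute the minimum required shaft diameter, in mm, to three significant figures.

σ_allow = σ_y/n = 240/3.97 = 60.45 MPa.
For a solid shaft σ_b = 32M/(πd³) and τ = 16T/(πd³), so the von Mises stress is σ' = (16/πd³)·√(4M²+3T²).
√(4M²+3T²) = √(4×(6.650×10^6)² + 3×(4.330×10^6)²) = 1.527×10^7 N·mm.
d³ = 16×1.527×10^7/(π×60.45) = 1.286×10^6 mm³.
d = 108.8 mm.

d = 109 mm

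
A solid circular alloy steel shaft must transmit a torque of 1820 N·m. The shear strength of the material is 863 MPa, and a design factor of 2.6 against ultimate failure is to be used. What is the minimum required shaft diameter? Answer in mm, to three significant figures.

Allowable shear stress τ_allow = 863/2.6 = 331.9 MPa.
For a solid shaft τ = 16T/(πd³), so d³ = 16T/(π τ_allow) = 16×1820000/(π×331.9) = 27930 mm³.
d = (27930)^(1/3) = 30.34 mm.

d = 30.3 mm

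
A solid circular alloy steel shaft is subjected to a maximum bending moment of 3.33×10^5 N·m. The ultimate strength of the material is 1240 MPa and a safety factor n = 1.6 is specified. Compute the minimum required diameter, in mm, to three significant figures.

σ_allow = 1240/1.6 = 775.0 MPa.
For a solid circular section σ = 32M/(πd³), so d³ = 32M/(π σ_allow) = 32×3.3300×10^8/(π×775.0) = 4.377×10^6 mm³.
d = 163.6 mm.

d = 164 mm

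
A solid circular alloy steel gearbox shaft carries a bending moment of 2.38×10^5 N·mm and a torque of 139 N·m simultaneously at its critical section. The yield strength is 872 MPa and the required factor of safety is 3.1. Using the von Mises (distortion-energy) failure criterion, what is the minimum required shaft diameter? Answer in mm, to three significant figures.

σ_allow = σ_y/n = 872/3.1 = 281.3 MPa.
For a solid shaft σ_b = 32M/(πd³) and τ = 16T/(πd³), so the von Mises stress is σ' = (16/πd³)·√(4M²+3T²).
√(4M²+3T²) = √(4×(238000)² + 3×(139000)²) = 533400 N·mm.
d³ = 16×533400/(π×281.3) = 9658 mm³.
d = 21.30 mm.

d = 21.3 mm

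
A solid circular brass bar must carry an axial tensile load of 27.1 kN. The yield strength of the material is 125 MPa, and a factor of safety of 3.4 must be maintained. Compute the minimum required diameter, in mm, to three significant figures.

d = 30.6 mm

Allowable stress σ_allow = 125/3.4 = 36.76 MPa.
Required area A = F/σ_allow = 27100/36.76 = 737.1 mm².
A = πd²/4 → d = √(4A/π) = 30.64 mm.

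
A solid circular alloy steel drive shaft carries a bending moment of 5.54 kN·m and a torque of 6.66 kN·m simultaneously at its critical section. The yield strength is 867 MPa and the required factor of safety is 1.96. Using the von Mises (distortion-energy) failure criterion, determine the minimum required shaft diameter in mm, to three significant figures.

d = 56.9 mm

σ_allow = σ_y/n = 867/1.96 = 442.3 MPa.
For a solid shaft σ_b = 32M/(πd³) and τ = 16T/(πd³), so the von Mises stress is σ' = (16/πd³)·√(4M²+3T²).
√(4M²+3T²) = √(4×(5.540×10^6)² + 3×(6.660×10^6)²) = 1.599×10^7 N·mm.
d³ = 16×1.599×10^7/(π×442.3) = 184200 mm³.
d = 56.89 mm.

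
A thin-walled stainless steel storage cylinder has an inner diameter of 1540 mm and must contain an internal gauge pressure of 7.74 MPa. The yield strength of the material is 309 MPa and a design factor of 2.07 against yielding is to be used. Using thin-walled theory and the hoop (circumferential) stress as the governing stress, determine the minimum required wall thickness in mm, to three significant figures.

σ_allow = 309/2.07 = 149.3 MPa.
Hoop stress σ_h = pD/(2t), so t = pD/(2σ_allow) = 7.74×1540/(2×149.3) = 39.92 mm.

t = 39.9 mm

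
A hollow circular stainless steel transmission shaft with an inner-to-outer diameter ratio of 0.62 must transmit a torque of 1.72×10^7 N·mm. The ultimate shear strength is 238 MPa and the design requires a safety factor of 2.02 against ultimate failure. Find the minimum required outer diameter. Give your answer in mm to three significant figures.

d_o = 95.6 mm

τ_allow = 238/2.02 = 117.8 MPa.
For a hollow shaft τ = 16T/[πd_o³(1−k⁴)] with k = 0.62, so 1−k⁴ = 0.8522.
d_o³ = 16T/[π τ_allow (1−k⁴)] = 16×1.7200×10^7/(π×117.8×0.8522) = 872400 mm³.
d_o = 95.55 mm.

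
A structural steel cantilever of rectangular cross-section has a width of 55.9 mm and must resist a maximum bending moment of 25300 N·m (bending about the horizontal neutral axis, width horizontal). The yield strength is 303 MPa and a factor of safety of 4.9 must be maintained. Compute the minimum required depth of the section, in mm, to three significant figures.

σ_allow = 303/4.9 = 61.84 MPa.
For a rectangular section σ = 6M/(bh²), so h² = 6M/(b σ_allow) = 6×2.5300×10^7/(55.9×61.84) = 43920 mm².
h = 209.6 mm.

h = 210 mm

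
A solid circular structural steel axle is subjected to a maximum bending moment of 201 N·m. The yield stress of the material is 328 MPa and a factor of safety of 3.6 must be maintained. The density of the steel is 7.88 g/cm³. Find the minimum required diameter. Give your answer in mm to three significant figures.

σ_allow = 328/3.6 = 91.11 MPa.
For a solid circular section σ = 32M/(πd³), so d³ = 32M/(π σ_allow) = 32×201000/(π×91.11) = 22470 mm³.
d = 28.22 mm.

d = 28.2 mm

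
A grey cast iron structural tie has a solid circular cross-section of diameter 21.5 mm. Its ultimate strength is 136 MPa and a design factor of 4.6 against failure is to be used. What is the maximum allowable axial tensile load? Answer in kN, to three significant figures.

σ_allow = 136/4.6 = 29.57 MPa.
A = πd²/4 = π×21.5²/4 = 363.1 mm².
F_allow = σ_allow × A = 29.57×363.1 = 10730 N.

F_allow = 10.7 kN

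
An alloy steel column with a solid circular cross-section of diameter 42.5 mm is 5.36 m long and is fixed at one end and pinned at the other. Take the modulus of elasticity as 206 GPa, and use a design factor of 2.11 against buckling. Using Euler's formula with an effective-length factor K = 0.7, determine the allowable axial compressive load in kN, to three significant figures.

P_allow = 11.0 kN

I = πd⁴/64 = π×42.5⁴/64 = 160100 mm⁴.
Effective length L_e = KL = 0.7×5.36 m = 3752 mm.
Euler critical load P_cr = π²EI/L_e² = π²×206000×160100/3752² = 23130 N.
P_allow = P_cr/n = 23130/2.11 = 10960 N.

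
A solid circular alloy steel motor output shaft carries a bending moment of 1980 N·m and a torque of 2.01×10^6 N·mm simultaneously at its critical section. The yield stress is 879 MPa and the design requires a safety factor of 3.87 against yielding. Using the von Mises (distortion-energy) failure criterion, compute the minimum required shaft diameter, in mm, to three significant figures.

d = 49.1 mm

σ_allow = σ_y/n = 879/3.87 = 227.1 MPa.
For a solid shaft σ_b = 32M/(πd³) and τ = 16T/(πd³), so the von Mises stress is σ' = (16/πd³)·√(4M²+3T²).
√(4M²+3T²) = √(4×(1.980×10^6)² + 3×(2.010×10^6)²) = 5.273×10^6 N·mm.
d³ = 16×5.273×10^6/(π×227.1) = 118200 mm³.
d = 49.08 mm.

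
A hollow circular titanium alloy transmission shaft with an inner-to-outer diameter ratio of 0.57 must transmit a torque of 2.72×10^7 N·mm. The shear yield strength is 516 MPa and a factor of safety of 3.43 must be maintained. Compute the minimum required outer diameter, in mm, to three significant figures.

τ_allow = 516/3.43 = 150.4 MPa.
For a hollow shaft τ = 16T/[πd_o³(1−k⁴)] with k = 0.57, so 1−k⁴ = 0.8944.
d_o³ = 16T/[π τ_allow (1−k⁴)] = 16×2.7200×10^7/(π×150.4×0.8944) = 1.030×10^6 mm³.
d_o = 101.0 mm.

d_o = 101 mm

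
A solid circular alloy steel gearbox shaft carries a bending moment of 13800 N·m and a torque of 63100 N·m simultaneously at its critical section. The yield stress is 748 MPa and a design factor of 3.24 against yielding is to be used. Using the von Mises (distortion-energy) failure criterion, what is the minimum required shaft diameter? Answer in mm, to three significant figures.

d = 135 mm

σ_allow = σ_y/n = 748/3.24 = 230.9 MPa.
For a solid shaft σ_b = 32M/(πd³) and τ = 16T/(πd³), so the von Mises stress is σ' = (16/πd³)·√(4M²+3T²).
√(4M²+3T²) = √(4×(1.380×10^7)² + 3×(6.310×10^7)²) = 1.127×10^8 N·mm.
d³ = 16×1.127×10^8/(π×230.9) = 2.487×10^6 mm³.
d = 135.5 mm.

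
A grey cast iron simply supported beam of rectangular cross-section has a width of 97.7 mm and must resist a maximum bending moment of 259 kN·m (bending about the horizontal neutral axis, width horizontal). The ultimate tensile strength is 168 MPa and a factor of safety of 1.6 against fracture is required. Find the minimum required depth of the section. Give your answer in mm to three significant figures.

σ_allow = 168/1.6 = 105.0 MPa.
For a rectangular section σ = 6M/(bh²), so h² = 6M/(b σ_allow) = 6×2.5900×10^8/(97.7×105.0) = 151500 mm².
h = 389.2 mm.

h = 389 mm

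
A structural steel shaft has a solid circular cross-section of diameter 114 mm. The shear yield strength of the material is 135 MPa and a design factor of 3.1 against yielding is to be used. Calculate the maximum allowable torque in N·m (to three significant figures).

T_allow = 12700 N·m

τ_allow = 135/3.1 = 43.55 MPa.
For a solid shaft T_allow = τ_allow·πd³/16; πd³/16 = π×114³/16 = 290900 mm³.
T_allow = 43.55×290900 = 1.267×10^7 N·mm = 12670 N·m.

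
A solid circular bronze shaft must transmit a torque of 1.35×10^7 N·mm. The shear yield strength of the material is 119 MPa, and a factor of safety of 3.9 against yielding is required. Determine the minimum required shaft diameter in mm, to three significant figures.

d = 131 mm

Allowable shear stress τ_allow = 119/3.9 = 30.51 MPa.
For a solid shaft τ = 16T/(πd³), so d³ = 16T/(π τ_allow) = 16×1.3500×10^7/(π×30.51) = 2.253×10^6 mm³.
d = (2.253×10^6)^(1/3) = 131.1 mm.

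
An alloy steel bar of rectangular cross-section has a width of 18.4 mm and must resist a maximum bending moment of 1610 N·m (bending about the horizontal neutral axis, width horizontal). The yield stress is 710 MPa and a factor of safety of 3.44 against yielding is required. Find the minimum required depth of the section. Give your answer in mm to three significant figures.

h = 50.4 mm

σ_allow = 710/3.44 = 206.4 MPa.
For a rectangular section σ = 6M/(bh²), so h² = 6M/(b σ_allow) = 6×1610000/(18.4×206.4) = 2544 mm².
h = 50.43 mm.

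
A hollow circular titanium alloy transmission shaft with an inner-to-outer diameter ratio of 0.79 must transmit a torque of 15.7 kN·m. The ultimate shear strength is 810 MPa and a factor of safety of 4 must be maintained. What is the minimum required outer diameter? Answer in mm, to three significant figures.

d_o = 86.5 mm

τ_allow = 810/4 = 202.5 MPa.
For a hollow shaft τ = 16T/[πd_o³(1−k⁴)] with k = 0.79, so 1−k⁴ = 0.6105.
d_o³ = 16T/[π τ_allow (1−k⁴)] = 16×1.5700×10^7/(π×202.5×0.6105) = 646800 mm³.
d_o = 86.48 mm.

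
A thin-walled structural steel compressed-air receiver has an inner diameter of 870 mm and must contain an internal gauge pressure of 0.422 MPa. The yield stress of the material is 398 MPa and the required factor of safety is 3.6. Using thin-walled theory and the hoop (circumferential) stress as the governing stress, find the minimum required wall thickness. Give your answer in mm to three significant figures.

σ_allow = 398/3.6 = 110.6 MPa.
Hoop stress σ_h = pD/(2t), so t = pD/(2σ_allow) = 0.422×870/(2×110.6) = 1.660 mm.

t = 1.66 mm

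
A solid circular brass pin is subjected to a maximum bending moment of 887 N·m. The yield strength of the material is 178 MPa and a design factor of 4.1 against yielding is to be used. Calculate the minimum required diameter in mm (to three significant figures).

d = 59.3 mm

σ_allow = 178/4.1 = 43.41 MPa.
For a solid circular section σ = 32M/(πd³), so d³ = 32M/(π σ_allow) = 32×887000/(π×43.41) = 208100 mm³.
d = 59.26 mm.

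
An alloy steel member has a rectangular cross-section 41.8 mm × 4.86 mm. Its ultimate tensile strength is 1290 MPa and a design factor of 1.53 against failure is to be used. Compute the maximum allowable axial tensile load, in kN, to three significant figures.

σ_allow = 1290/1.53 = 843.1 MPa.
A = 41.8×4.86 = 203.1 mm².
F_allow = σ_allow × A = 843.1×203.1 = 171300 N.

F_allow = 171 kN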